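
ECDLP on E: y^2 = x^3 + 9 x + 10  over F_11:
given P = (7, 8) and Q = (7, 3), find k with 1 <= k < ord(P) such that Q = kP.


Enumerate multiples of P until we hit Q = (7, 3):
  1P = (7, 8)
  2P = (2, 5)
  3P = (5, 2)
  4P = (8, 0)
  5P = (5, 9)
  6P = (2, 6)
  7P = (7, 3)
Match found at i = 7.

k = 7


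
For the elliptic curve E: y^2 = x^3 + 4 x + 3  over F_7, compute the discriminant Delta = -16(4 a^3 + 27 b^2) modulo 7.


4 a^3 + 27 b^2 = 4*4^3 + 27*3^2 = 256 + 243 = 499
Delta = -16 * (499) = -7984
Delta mod 7 = 3

Delta = 3 (mod 7)


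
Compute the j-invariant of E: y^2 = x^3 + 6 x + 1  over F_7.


Delta = -16(4 a^3 + 27 b^2) mod 7 = 3
-1728 * (4 a)^3 = -1728 * (4*6)^3 mod 7 = 6
j = 6 * 3^(-1) mod 7 = 2

j = 2 (mod 7)


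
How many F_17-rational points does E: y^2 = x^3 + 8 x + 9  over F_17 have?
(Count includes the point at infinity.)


For each x in F_17, count y with y^2 = x^3 + 8 x + 9 mod 17:
  x = 0: RHS = 9, y in [3, 14]  -> 2 point(s)
  x = 1: RHS = 1, y in [1, 16]  -> 2 point(s)
  x = 2: RHS = 16, y in [4, 13]  -> 2 point(s)
  x = 3: RHS = 9, y in [3, 14]  -> 2 point(s)
  x = 5: RHS = 4, y in [2, 15]  -> 2 point(s)
  x = 6: RHS = 1, y in [1, 16]  -> 2 point(s)
  x = 7: RHS = 0, y in [0]  -> 1 point(s)
  x = 10: RHS = 1, y in [1, 16]  -> 2 point(s)
  x = 11: RHS = 0, y in [0]  -> 1 point(s)
  x = 13: RHS = 15, y in [7, 10]  -> 2 point(s)
  x = 14: RHS = 9, y in [3, 14]  -> 2 point(s)
  x = 15: RHS = 2, y in [6, 11]  -> 2 point(s)
  x = 16: RHS = 0, y in [0]  -> 1 point(s)
Affine points: 23. Add the point at infinity: total = 24.

#E(F_17) = 24


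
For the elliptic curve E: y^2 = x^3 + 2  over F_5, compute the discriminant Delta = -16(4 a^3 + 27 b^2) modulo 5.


4 a^3 + 27 b^2 = 4*0^3 + 27*2^2 = 0 + 108 = 108
Delta = -16 * (108) = -1728
Delta mod 5 = 2

Delta = 2 (mod 5)


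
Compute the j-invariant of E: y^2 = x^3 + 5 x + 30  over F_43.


Delta = -16(4 a^3 + 27 b^2) mod 43 = 4
-1728 * (4 a)^3 = -1728 * (4*5)^3 mod 43 = 27
j = 27 * 4^(-1) mod 43 = 39

j = 39 (mod 43)


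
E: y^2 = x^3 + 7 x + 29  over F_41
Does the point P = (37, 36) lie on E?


Check whether y^2 = x^3 + 7 x + 29 (mod 41) for (x, y) = (37, 36).
LHS: y^2 = 36^2 mod 41 = 25
RHS: x^3 + 7 x + 29 = 37^3 + 7*37 + 29 mod 41 = 19
LHS != RHS

No, not on the curve


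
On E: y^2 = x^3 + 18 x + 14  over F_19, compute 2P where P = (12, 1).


Doubling: s = (3 x1^2 + a) / (2 y1)
s = (3*12^2 + 18) / (2*1) mod 19 = 16
x3 = s^2 - 2 x1 mod 19 = 16^2 - 2*12 = 4
y3 = s (x1 - x3) - y1 mod 19 = 16 * (12 - 4) - 1 = 13

2P = (4, 13)


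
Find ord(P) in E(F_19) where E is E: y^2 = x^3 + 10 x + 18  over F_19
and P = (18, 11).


Compute successive multiples of P until we hit O:
  1P = (18, 11)
  2P = (6, 3)
  3P = (6, 16)
  4P = (18, 8)
  5P = O

ord(P) = 5


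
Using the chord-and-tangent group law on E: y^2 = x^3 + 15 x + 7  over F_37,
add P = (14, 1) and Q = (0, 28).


P != Q, so use the chord formula.
s = (y2 - y1) / (x2 - x1) = (27) / (23) mod 37 = 6
x3 = s^2 - x1 - x2 mod 37 = 6^2 - 14 - 0 = 22
y3 = s (x1 - x3) - y1 mod 37 = 6 * (14 - 22) - 1 = 25

P + Q = (22, 25)


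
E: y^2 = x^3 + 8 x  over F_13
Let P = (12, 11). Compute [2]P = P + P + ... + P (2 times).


k = 2 = 10_2 (binary, LSB first: 01)
Double-and-add from P = (12, 11):
  bit 0 = 0: acc unchanged = O
  bit 1 = 1: acc = O + (12, 2) = (12, 2)

2P = (12, 2)


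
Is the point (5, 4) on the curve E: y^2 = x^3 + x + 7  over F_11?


Check whether y^2 = x^3 + 1 x + 7 (mod 11) for (x, y) = (5, 4).
LHS: y^2 = 4^2 mod 11 = 5
RHS: x^3 + 1 x + 7 = 5^3 + 1*5 + 7 mod 11 = 5
LHS = RHS

Yes, on the curve


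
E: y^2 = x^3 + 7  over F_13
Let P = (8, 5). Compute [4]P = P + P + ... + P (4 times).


k = 4 = 100_2 (binary, LSB first: 001)
Double-and-add from P = (8, 5):
  bit 0 = 0: acc unchanged = O
  bit 1 = 0: acc unchanged = O
  bit 2 = 1: acc = O + (7, 5) = (7, 5)

4P = (7, 5)


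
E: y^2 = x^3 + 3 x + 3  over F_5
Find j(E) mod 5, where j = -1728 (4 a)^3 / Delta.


Delta = -16(4 a^3 + 27 b^2) mod 5 = 4
-1728 * (4 a)^3 = -1728 * (4*3)^3 mod 5 = 1
j = 1 * 4^(-1) mod 5 = 4

j = 4 (mod 5)


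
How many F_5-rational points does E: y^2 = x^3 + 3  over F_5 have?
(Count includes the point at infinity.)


For each x in F_5, count y with y^2 = x^3 + 0 x + 3 mod 5:
  x = 1: RHS = 4, y in [2, 3]  -> 2 point(s)
  x = 2: RHS = 1, y in [1, 4]  -> 2 point(s)
  x = 3: RHS = 0, y in [0]  -> 1 point(s)
Affine points: 5. Add the point at infinity: total = 6.

#E(F_5) = 6


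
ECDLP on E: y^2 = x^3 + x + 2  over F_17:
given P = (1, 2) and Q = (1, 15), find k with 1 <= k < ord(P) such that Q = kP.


Enumerate multiples of P until we hit Q = (1, 15):
  1P = (1, 2)
  2P = (16, 0)
  3P = (1, 15)
Match found at i = 3.

k = 3


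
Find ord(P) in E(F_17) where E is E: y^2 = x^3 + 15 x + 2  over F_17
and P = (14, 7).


Compute successive multiples of P until we hit O:
  1P = (14, 7)
  2P = (15, 7)
  3P = (5, 10)
  4P = (0, 11)
  5P = (1, 16)
  6P = (6, 11)
  7P = (10, 8)
  8P = (9, 13)
  ... (continuing to 21P)
  21P = O

ord(P) = 21


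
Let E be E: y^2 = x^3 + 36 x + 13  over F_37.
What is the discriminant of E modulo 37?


4 a^3 + 27 b^2 = 4*36^3 + 27*13^2 = 186624 + 4563 = 191187
Delta = -16 * (191187) = -3058992
Delta mod 37 = 20

Delta = 20 (mod 37)


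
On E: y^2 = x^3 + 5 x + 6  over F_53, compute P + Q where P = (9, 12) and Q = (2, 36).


P != Q, so use the chord formula.
s = (y2 - y1) / (x2 - x1) = (24) / (46) mod 53 = 42
x3 = s^2 - x1 - x2 mod 53 = 42^2 - 9 - 2 = 4
y3 = s (x1 - x3) - y1 mod 53 = 42 * (9 - 4) - 12 = 39

P + Q = (4, 39)


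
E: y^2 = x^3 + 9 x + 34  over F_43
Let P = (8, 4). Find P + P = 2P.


Doubling: s = (3 x1^2 + a) / (2 y1)
s = (3*8^2 + 9) / (2*4) mod 43 = 9
x3 = s^2 - 2 x1 mod 43 = 9^2 - 2*8 = 22
y3 = s (x1 - x3) - y1 mod 43 = 9 * (8 - 22) - 4 = 42

2P = (22, 42)


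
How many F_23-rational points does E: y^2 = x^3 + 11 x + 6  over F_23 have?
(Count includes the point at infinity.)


For each x in F_23, count y with y^2 = x^3 + 11 x + 6 mod 23:
  x = 0: RHS = 6, y in [11, 12]  -> 2 point(s)
  x = 1: RHS = 18, y in [8, 15]  -> 2 point(s)
  x = 2: RHS = 13, y in [6, 17]  -> 2 point(s)
  x = 5: RHS = 2, y in [5, 18]  -> 2 point(s)
  x = 6: RHS = 12, y in [9, 14]  -> 2 point(s)
  x = 7: RHS = 12, y in [9, 14]  -> 2 point(s)
  x = 8: RHS = 8, y in [10, 13]  -> 2 point(s)
  x = 9: RHS = 6, y in [11, 12]  -> 2 point(s)
  x = 10: RHS = 12, y in [9, 14]  -> 2 point(s)
  x = 11: RHS = 9, y in [3, 20]  -> 2 point(s)
  x = 12: RHS = 3, y in [7, 16]  -> 2 point(s)
  x = 13: RHS = 0, y in [0]  -> 1 point(s)
  x = 14: RHS = 6, y in [11, 12]  -> 2 point(s)
  x = 15: RHS = 4, y in [2, 21]  -> 2 point(s)
  x = 16: RHS = 0, y in [0]  -> 1 point(s)
  x = 17: RHS = 0, y in [0]  -> 1 point(s)
  x = 19: RHS = 13, y in [6, 17]  -> 2 point(s)
Affine points: 31. Add the point at infinity: total = 32.

#E(F_23) = 32


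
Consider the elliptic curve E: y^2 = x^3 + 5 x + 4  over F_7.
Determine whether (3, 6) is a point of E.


Check whether y^2 = x^3 + 5 x + 4 (mod 7) for (x, y) = (3, 6).
LHS: y^2 = 6^2 mod 7 = 1
RHS: x^3 + 5 x + 4 = 3^3 + 5*3 + 4 mod 7 = 4
LHS != RHS

No, not on the curve


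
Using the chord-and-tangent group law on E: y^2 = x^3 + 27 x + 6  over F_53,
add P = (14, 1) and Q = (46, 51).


P != Q, so use the chord formula.
s = (y2 - y1) / (x2 - x1) = (50) / (32) mod 53 = 38
x3 = s^2 - x1 - x2 mod 53 = 38^2 - 14 - 46 = 6
y3 = s (x1 - x3) - y1 mod 53 = 38 * (14 - 6) - 1 = 38

P + Q = (6, 38)


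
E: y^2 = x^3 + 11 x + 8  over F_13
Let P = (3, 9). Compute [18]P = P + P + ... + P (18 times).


k = 18 = 10010_2 (binary, LSB first: 01001)
Double-and-add from P = (3, 9):
  bit 0 = 0: acc unchanged = O
  bit 1 = 1: acc = O + (6, 2) = (6, 2)
  bit 2 = 0: acc unchanged = (6, 2)
  bit 3 = 0: acc unchanged = (6, 2)
  bit 4 = 1: acc = (6, 2) + (11, 11) = (6, 11)

18P = (6, 11)


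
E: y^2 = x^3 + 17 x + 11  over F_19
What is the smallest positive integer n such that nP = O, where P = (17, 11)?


Compute successive multiples of P until we hit O:
  1P = (17, 11)
  2P = (13, 15)
  3P = (9, 0)
  4P = (13, 4)
  5P = (17, 8)
  6P = O

ord(P) = 6


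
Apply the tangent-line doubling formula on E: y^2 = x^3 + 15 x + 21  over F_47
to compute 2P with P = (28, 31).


Doubling: s = (3 x1^2 + a) / (2 y1)
s = (3*28^2 + 15) / (2*31) mod 47 = 45
x3 = s^2 - 2 x1 mod 47 = 45^2 - 2*28 = 42
y3 = s (x1 - x3) - y1 mod 47 = 45 * (28 - 42) - 31 = 44

2P = (42, 44)


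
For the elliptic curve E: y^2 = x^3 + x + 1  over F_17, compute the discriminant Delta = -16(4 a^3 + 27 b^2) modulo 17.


4 a^3 + 27 b^2 = 4*1^3 + 27*1^2 = 4 + 27 = 31
Delta = -16 * (31) = -496
Delta mod 17 = 14

Delta = 14 (mod 17)


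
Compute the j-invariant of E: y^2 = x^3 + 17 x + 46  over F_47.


Delta = -16(4 a^3 + 27 b^2) mod 47 = 36
-1728 * (4 a)^3 = -1728 * (4*17)^3 mod 47 = 22
j = 22 * 36^(-1) mod 47 = 45

j = 45 (mod 47)


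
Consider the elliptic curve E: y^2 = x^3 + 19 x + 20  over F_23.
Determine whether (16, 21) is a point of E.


Check whether y^2 = x^3 + 19 x + 20 (mod 23) for (x, y) = (16, 21).
LHS: y^2 = 21^2 mod 23 = 4
RHS: x^3 + 19 x + 20 = 16^3 + 19*16 + 20 mod 23 = 4
LHS = RHS

Yes, on the curve


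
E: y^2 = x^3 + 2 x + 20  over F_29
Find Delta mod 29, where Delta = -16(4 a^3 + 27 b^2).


4 a^3 + 27 b^2 = 4*2^3 + 27*20^2 = 32 + 10800 = 10832
Delta = -16 * (10832) = -173312
Delta mod 29 = 21

Delta = 21 (mod 29)


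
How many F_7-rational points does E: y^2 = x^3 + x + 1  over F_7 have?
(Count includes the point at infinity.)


For each x in F_7, count y with y^2 = x^3 + 1 x + 1 mod 7:
  x = 0: RHS = 1, y in [1, 6]  -> 2 point(s)
  x = 2: RHS = 4, y in [2, 5]  -> 2 point(s)
Affine points: 4. Add the point at infinity: total = 5.

#E(F_7) = 5


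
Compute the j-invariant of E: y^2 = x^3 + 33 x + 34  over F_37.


Delta = -16(4 a^3 + 27 b^2) mod 37 = 23
-1728 * (4 a)^3 = -1728 * (4*33)^3 mod 37 = 10
j = 10 * 23^(-1) mod 37 = 31

j = 31 (mod 37)


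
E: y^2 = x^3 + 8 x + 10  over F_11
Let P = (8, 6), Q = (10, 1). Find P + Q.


P != Q, so use the chord formula.
s = (y2 - y1) / (x2 - x1) = (6) / (2) mod 11 = 3
x3 = s^2 - x1 - x2 mod 11 = 3^2 - 8 - 10 = 2
y3 = s (x1 - x3) - y1 mod 11 = 3 * (8 - 2) - 6 = 1

P + Q = (2, 1)


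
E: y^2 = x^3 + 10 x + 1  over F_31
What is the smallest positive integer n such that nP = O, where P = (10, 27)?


Compute successive multiples of P until we hit O:
  1P = (10, 27)
  2P = (11, 4)
  3P = (12, 19)
  4P = (25, 2)
  5P = (16, 14)
  6P = (14, 23)
  7P = (8, 2)
  8P = (22, 9)
  ... (continuing to 24P)
  24P = O

ord(P) = 24


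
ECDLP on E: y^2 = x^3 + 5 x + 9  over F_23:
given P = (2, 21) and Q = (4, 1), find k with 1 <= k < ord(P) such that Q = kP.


Enumerate multiples of P until we hit Q = (4, 1):
  1P = (2, 21)
  2P = (4, 22)
  3P = (0, 3)
  4P = (10, 22)
  5P = (20, 17)
  6P = (9, 1)
  7P = (15, 3)
  8P = (12, 7)
  9P = (22, 7)
  10P = (8, 20)
  11P = (6, 18)
  12P = (17, 19)
  13P = (17, 4)
  14P = (6, 5)
  15P = (8, 3)
  16P = (22, 16)
  17P = (12, 16)
  18P = (15, 20)
  19P = (9, 22)
  20P = (20, 6)
  21P = (10, 1)
  22P = (0, 20)
  23P = (4, 1)
Match found at i = 23.

k = 23


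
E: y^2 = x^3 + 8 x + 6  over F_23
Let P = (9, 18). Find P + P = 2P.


Doubling: s = (3 x1^2 + a) / (2 y1)
s = (3*9^2 + 8) / (2*18) mod 23 = 14
x3 = s^2 - 2 x1 mod 23 = 14^2 - 2*9 = 17
y3 = s (x1 - x3) - y1 mod 23 = 14 * (9 - 17) - 18 = 8

2P = (17, 8)


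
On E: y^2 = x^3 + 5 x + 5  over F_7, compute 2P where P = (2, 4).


k = 2 = 10_2 (binary, LSB first: 01)
Double-and-add from P = (2, 4):
  bit 0 = 0: acc unchanged = O
  bit 1 = 1: acc = O + (5, 1) = (5, 1)

2P = (5, 1)


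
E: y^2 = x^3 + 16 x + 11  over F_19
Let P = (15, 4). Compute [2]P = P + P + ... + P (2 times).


k = 2 = 10_2 (binary, LSB first: 01)
Double-and-add from P = (15, 4):
  bit 0 = 0: acc unchanged = O
  bit 1 = 1: acc = O + (15, 15) = (15, 15)

2P = (15, 15)


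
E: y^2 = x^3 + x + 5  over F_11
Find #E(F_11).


For each x in F_11, count y with y^2 = x^3 + 1 x + 5 mod 11:
  x = 0: RHS = 5, y in [4, 7]  -> 2 point(s)
  x = 2: RHS = 4, y in [2, 9]  -> 2 point(s)
  x = 5: RHS = 3, y in [5, 6]  -> 2 point(s)
  x = 7: RHS = 3, y in [5, 6]  -> 2 point(s)
  x = 10: RHS = 3, y in [5, 6]  -> 2 point(s)
Affine points: 10. Add the point at infinity: total = 11.

#E(F_11) = 11


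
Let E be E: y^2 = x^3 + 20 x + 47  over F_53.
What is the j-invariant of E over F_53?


Delta = -16(4 a^3 + 27 b^2) mod 53 = 10
-1728 * (4 a)^3 = -1728 * (4*20)^3 mod 53 = 49
j = 49 * 10^(-1) mod 53 = 42

j = 42 (mod 53)


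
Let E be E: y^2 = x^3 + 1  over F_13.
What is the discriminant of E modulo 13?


4 a^3 + 27 b^2 = 4*0^3 + 27*1^2 = 0 + 27 = 27
Delta = -16 * (27) = -432
Delta mod 13 = 10

Delta = 10 (mod 13)


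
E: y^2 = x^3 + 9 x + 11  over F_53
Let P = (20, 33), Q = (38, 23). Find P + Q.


P != Q, so use the chord formula.
s = (y2 - y1) / (x2 - x1) = (43) / (18) mod 53 = 23
x3 = s^2 - x1 - x2 mod 53 = 23^2 - 20 - 38 = 47
y3 = s (x1 - x3) - y1 mod 53 = 23 * (20 - 47) - 33 = 35

P + Q = (47, 35)


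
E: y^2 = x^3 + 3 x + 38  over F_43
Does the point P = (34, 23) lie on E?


Check whether y^2 = x^3 + 3 x + 38 (mod 43) for (x, y) = (34, 23).
LHS: y^2 = 23^2 mod 43 = 13
RHS: x^3 + 3 x + 38 = 34^3 + 3*34 + 38 mod 43 = 13
LHS = RHS

Yes, on the curve


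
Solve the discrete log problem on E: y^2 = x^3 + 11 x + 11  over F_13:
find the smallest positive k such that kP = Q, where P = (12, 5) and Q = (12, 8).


Enumerate multiples of P until we hit Q = (12, 8):
  1P = (12, 5)
  2P = (5, 10)
  3P = (5, 3)
  4P = (12, 8)
Match found at i = 4.

k = 4


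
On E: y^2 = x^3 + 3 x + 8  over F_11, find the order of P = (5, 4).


Compute successive multiples of P until we hit O:
  1P = (5, 4)
  2P = (6, 0)
  3P = (5, 7)
  4P = O

ord(P) = 4


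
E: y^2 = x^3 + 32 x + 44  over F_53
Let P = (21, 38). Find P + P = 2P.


Doubling: s = (3 x1^2 + a) / (2 y1)
s = (3*21^2 + 32) / (2*38) mod 53 = 52
x3 = s^2 - 2 x1 mod 53 = 52^2 - 2*21 = 12
y3 = s (x1 - x3) - y1 mod 53 = 52 * (21 - 12) - 38 = 6

2P = (12, 6)


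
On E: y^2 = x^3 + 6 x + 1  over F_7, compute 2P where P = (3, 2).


Doubling: s = (3 x1^2 + a) / (2 y1)
s = (3*3^2 + 6) / (2*2) mod 7 = 3
x3 = s^2 - 2 x1 mod 7 = 3^2 - 2*3 = 3
y3 = s (x1 - x3) - y1 mod 7 = 3 * (3 - 3) - 2 = 5

2P = (3, 5)


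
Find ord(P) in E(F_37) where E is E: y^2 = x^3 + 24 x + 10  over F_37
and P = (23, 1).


Compute successive multiples of P until we hit O:
  1P = (23, 1)
  2P = (17, 22)
  3P = (0, 11)
  4P = (13, 22)
  5P = (8, 23)
  6P = (7, 15)
  7P = (28, 8)
  8P = (22, 30)
  ... (continuing to 36P)
  36P = O

ord(P) = 36


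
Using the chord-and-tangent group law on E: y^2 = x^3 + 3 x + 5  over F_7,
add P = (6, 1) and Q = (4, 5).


P != Q, so use the chord formula.
s = (y2 - y1) / (x2 - x1) = (4) / (5) mod 7 = 5
x3 = s^2 - x1 - x2 mod 7 = 5^2 - 6 - 4 = 1
y3 = s (x1 - x3) - y1 mod 7 = 5 * (6 - 1) - 1 = 3

P + Q = (1, 3)


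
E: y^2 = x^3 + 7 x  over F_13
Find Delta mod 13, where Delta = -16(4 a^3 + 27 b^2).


4 a^3 + 27 b^2 = 4*7^3 + 27*0^2 = 1372 + 0 = 1372
Delta = -16 * (1372) = -21952
Delta mod 13 = 5

Delta = 5 (mod 13)


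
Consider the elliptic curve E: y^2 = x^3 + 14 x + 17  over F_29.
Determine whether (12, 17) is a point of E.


Check whether y^2 = x^3 + 14 x + 17 (mod 29) for (x, y) = (12, 17).
LHS: y^2 = 17^2 mod 29 = 28
RHS: x^3 + 14 x + 17 = 12^3 + 14*12 + 17 mod 29 = 28
LHS = RHS

Yes, on the curve


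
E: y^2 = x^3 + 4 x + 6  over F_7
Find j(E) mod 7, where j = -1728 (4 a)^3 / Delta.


Delta = -16(4 a^3 + 27 b^2) mod 7 = 1
-1728 * (4 a)^3 = -1728 * (4*4)^3 mod 7 = 1
j = 1 * 1^(-1) mod 7 = 1

j = 1 (mod 7)


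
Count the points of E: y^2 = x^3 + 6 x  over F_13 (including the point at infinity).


For each x in F_13, count y with y^2 = x^3 + 6 x + 0 mod 13:
  x = 0: RHS = 0, y in [0]  -> 1 point(s)
  x = 4: RHS = 10, y in [6, 7]  -> 2 point(s)
  x = 5: RHS = 12, y in [5, 8]  -> 2 point(s)
  x = 8: RHS = 1, y in [1, 12]  -> 2 point(s)
  x = 9: RHS = 3, y in [4, 9]  -> 2 point(s)
Affine points: 9. Add the point at infinity: total = 10.

#E(F_13) = 10


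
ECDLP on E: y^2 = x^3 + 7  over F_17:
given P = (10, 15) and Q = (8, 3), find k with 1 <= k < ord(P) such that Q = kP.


Enumerate multiples of P until we hit Q = (8, 3):
  1P = (10, 15)
  2P = (12, 16)
  3P = (8, 3)
Match found at i = 3.

k = 3


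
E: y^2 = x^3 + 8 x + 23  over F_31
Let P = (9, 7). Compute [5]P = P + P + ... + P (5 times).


k = 5 = 101_2 (binary, LSB first: 101)
Double-and-add from P = (9, 7):
  bit 0 = 1: acc = O + (9, 7) = (9, 7)
  bit 1 = 0: acc unchanged = (9, 7)
  bit 2 = 1: acc = (9, 7) + (16, 0) = (7, 22)

5P = (7, 22)


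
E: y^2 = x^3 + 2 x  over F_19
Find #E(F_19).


For each x in F_19, count y with y^2 = x^3 + 2 x + 0 mod 19:
  x = 0: RHS = 0, y in [0]  -> 1 point(s)
  x = 6: RHS = 0, y in [0]  -> 1 point(s)
  x = 9: RHS = 6, y in [5, 14]  -> 2 point(s)
  x = 11: RHS = 4, y in [2, 17]  -> 2 point(s)
  x = 12: RHS = 4, y in [2, 17]  -> 2 point(s)
  x = 13: RHS = 0, y in [0]  -> 1 point(s)
  x = 14: RHS = 17, y in [6, 13]  -> 2 point(s)
  x = 15: RHS = 4, y in [2, 17]  -> 2 point(s)
  x = 16: RHS = 5, y in [9, 10]  -> 2 point(s)
  x = 17: RHS = 7, y in [8, 11]  -> 2 point(s)
  x = 18: RHS = 16, y in [4, 15]  -> 2 point(s)
Affine points: 19. Add the point at infinity: total = 20.

#E(F_19) = 20


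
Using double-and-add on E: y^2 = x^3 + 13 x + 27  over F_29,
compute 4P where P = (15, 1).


k = 4 = 100_2 (binary, LSB first: 001)
Double-and-add from P = (15, 1):
  bit 0 = 0: acc unchanged = O
  bit 1 = 0: acc unchanged = O
  bit 2 = 1: acc = O + (15, 1) = (15, 1)

4P = (15, 1)


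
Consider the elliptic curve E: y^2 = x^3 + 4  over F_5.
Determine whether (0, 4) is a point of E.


Check whether y^2 = x^3 + 0 x + 4 (mod 5) for (x, y) = (0, 4).
LHS: y^2 = 4^2 mod 5 = 1
RHS: x^3 + 0 x + 4 = 0^3 + 0*0 + 4 mod 5 = 4
LHS != RHS

No, not on the curve


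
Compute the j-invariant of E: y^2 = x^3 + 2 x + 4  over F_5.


Delta = -16(4 a^3 + 27 b^2) mod 5 = 1
-1728 * (4 a)^3 = -1728 * (4*2)^3 mod 5 = 4
j = 4 * 1^(-1) mod 5 = 4

j = 4 (mod 5)


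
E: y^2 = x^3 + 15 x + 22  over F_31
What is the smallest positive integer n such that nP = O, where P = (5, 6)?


Compute successive multiples of P until we hit O:
  1P = (5, 6)
  2P = (23, 14)
  3P = (12, 15)
  4P = (3, 1)
  5P = (6, 7)
  6P = (21, 9)
  7P = (10, 26)
  8P = (1, 10)
  ... (continuing to 32P)
  32P = O

ord(P) = 32


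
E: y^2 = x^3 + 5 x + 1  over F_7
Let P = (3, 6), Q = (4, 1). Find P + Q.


P != Q, so use the chord formula.
s = (y2 - y1) / (x2 - x1) = (2) / (1) mod 7 = 2
x3 = s^2 - x1 - x2 mod 7 = 2^2 - 3 - 4 = 4
y3 = s (x1 - x3) - y1 mod 7 = 2 * (3 - 4) - 6 = 6

P + Q = (4, 6)


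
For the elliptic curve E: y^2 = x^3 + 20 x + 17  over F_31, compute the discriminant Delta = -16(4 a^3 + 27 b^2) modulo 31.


4 a^3 + 27 b^2 = 4*20^3 + 27*17^2 = 32000 + 7803 = 39803
Delta = -16 * (39803) = -636848
Delta mod 31 = 16

Delta = 16 (mod 31)


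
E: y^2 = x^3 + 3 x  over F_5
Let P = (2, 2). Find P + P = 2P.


Doubling: s = (3 x1^2 + a) / (2 y1)
s = (3*2^2 + 3) / (2*2) mod 5 = 0
x3 = s^2 - 2 x1 mod 5 = 0^2 - 2*2 = 1
y3 = s (x1 - x3) - y1 mod 5 = 0 * (2 - 1) - 2 = 3

2P = (1, 3)


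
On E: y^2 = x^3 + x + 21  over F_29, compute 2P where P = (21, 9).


Doubling: s = (3 x1^2 + a) / (2 y1)
s = (3*21^2 + 1) / (2*9) mod 29 = 22
x3 = s^2 - 2 x1 mod 29 = 22^2 - 2*21 = 7
y3 = s (x1 - x3) - y1 mod 29 = 22 * (21 - 7) - 9 = 9

2P = (7, 9)


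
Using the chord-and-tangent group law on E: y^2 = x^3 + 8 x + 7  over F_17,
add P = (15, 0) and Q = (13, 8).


P != Q, so use the chord formula.
s = (y2 - y1) / (x2 - x1) = (8) / (15) mod 17 = 13
x3 = s^2 - x1 - x2 mod 17 = 13^2 - 15 - 13 = 5
y3 = s (x1 - x3) - y1 mod 17 = 13 * (15 - 5) - 0 = 11

P + Q = (5, 11)


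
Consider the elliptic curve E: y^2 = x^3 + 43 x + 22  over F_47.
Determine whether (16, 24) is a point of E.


Check whether y^2 = x^3 + 43 x + 22 (mod 47) for (x, y) = (16, 24).
LHS: y^2 = 24^2 mod 47 = 12
RHS: x^3 + 43 x + 22 = 16^3 + 43*16 + 22 mod 47 = 12
LHS = RHS

Yes, on the curve


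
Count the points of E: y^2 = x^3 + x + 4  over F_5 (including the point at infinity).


For each x in F_5, count y with y^2 = x^3 + 1 x + 4 mod 5:
  x = 0: RHS = 4, y in [2, 3]  -> 2 point(s)
  x = 1: RHS = 1, y in [1, 4]  -> 2 point(s)
  x = 2: RHS = 4, y in [2, 3]  -> 2 point(s)
  x = 3: RHS = 4, y in [2, 3]  -> 2 point(s)
Affine points: 8. Add the point at infinity: total = 9.

#E(F_5) = 9


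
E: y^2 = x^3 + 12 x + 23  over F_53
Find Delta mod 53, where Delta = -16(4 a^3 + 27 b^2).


4 a^3 + 27 b^2 = 4*12^3 + 27*23^2 = 6912 + 14283 = 21195
Delta = -16 * (21195) = -339120
Delta mod 53 = 27

Delta = 27 (mod 53)


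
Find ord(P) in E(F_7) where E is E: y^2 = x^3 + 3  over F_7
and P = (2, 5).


Compute successive multiples of P until we hit O:
  1P = (2, 5)
  2P = (5, 4)
  3P = (4, 5)
  4P = (1, 2)
  5P = (6, 4)
  6P = (3, 4)
  7P = (3, 3)
  8P = (6, 3)
  ... (continuing to 13P)
  13P = O

ord(P) = 13


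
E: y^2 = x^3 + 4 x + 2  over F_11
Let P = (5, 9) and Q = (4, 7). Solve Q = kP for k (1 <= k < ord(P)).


Enumerate multiples of P until we hit Q = (4, 7):
  1P = (5, 9)
  2P = (4, 7)
Match found at i = 2.

k = 2


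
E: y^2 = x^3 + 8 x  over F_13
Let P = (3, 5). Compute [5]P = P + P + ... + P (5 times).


k = 5 = 101_2 (binary, LSB first: 101)
Double-and-add from P = (3, 5):
  bit 0 = 1: acc = O + (3, 5) = (3, 5)
  bit 1 = 0: acc unchanged = (3, 5)
  bit 2 = 1: acc = (3, 5) + (3, 5) = (3, 8)

5P = (3, 8)


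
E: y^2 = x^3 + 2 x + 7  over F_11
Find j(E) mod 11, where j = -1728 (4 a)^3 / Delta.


Delta = -16(4 a^3 + 27 b^2) mod 11 = 1
-1728 * (4 a)^3 = -1728 * (4*2)^3 mod 11 = 5
j = 5 * 1^(-1) mod 11 = 5

j = 5 (mod 11)


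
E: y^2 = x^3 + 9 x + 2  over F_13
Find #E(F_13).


For each x in F_13, count y with y^2 = x^3 + 9 x + 2 mod 13:
  x = 1: RHS = 12, y in [5, 8]  -> 2 point(s)
  x = 3: RHS = 4, y in [2, 11]  -> 2 point(s)
  x = 5: RHS = 3, y in [4, 9]  -> 2 point(s)
  x = 6: RHS = 12, y in [5, 8]  -> 2 point(s)
  x = 8: RHS = 1, y in [1, 12]  -> 2 point(s)
  x = 10: RHS = 0, y in [0]  -> 1 point(s)
Affine points: 11. Add the point at infinity: total = 12.

#E(F_13) = 12


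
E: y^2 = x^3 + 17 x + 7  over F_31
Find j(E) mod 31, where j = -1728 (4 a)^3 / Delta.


Delta = -16(4 a^3 + 27 b^2) mod 31 = 6
-1728 * (4 a)^3 = -1728 * (4*17)^3 mod 31 = 23
j = 23 * 6^(-1) mod 31 = 9

j = 9 (mod 31)


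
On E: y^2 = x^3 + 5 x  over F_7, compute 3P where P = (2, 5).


k = 3 = 11_2 (binary, LSB first: 11)
Double-and-add from P = (2, 5):
  bit 0 = 1: acc = O + (2, 5) = (2, 5)
  bit 1 = 1: acc = (2, 5) + (4, 0) = (2, 2)

3P = (2, 2)


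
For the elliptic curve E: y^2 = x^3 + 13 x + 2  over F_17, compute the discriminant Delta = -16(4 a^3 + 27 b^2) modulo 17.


4 a^3 + 27 b^2 = 4*13^3 + 27*2^2 = 8788 + 108 = 8896
Delta = -16 * (8896) = -142336
Delta mod 17 = 5

Delta = 5 (mod 17)


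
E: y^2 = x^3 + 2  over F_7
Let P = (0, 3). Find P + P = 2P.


Doubling: s = (3 x1^2 + a) / (2 y1)
s = (3*0^2 + 0) / (2*3) mod 7 = 0
x3 = s^2 - 2 x1 mod 7 = 0^2 - 2*0 = 0
y3 = s (x1 - x3) - y1 mod 7 = 0 * (0 - 0) - 3 = 4

2P = (0, 4)


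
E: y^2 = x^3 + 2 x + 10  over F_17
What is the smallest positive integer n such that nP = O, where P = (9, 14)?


Compute successive multiples of P until we hit O:
  1P = (9, 14)
  2P = (15, 10)
  3P = (1, 9)
  4P = (5, 14)
  5P = (3, 3)
  6P = (6, 0)
  7P = (3, 14)
  8P = (5, 3)
  ... (continuing to 12P)
  12P = O

ord(P) = 12


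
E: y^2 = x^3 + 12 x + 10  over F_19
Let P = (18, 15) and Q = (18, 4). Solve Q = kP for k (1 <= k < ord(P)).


Enumerate multiples of P until we hit Q = (18, 4):
  1P = (18, 15)
  2P = (7, 0)
  3P = (18, 4)
Match found at i = 3.

k = 3


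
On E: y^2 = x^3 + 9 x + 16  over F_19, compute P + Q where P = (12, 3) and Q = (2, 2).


P != Q, so use the chord formula.
s = (y2 - y1) / (x2 - x1) = (18) / (9) mod 19 = 2
x3 = s^2 - x1 - x2 mod 19 = 2^2 - 12 - 2 = 9
y3 = s (x1 - x3) - y1 mod 19 = 2 * (12 - 9) - 3 = 3

P + Q = (9, 3)


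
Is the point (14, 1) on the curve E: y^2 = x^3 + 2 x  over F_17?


Check whether y^2 = x^3 + 2 x + 0 (mod 17) for (x, y) = (14, 1).
LHS: y^2 = 1^2 mod 17 = 1
RHS: x^3 + 2 x + 0 = 14^3 + 2*14 + 0 mod 17 = 1
LHS = RHS

Yes, on the curve


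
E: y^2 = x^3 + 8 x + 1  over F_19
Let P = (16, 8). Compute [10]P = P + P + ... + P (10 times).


k = 10 = 1010_2 (binary, LSB first: 0101)
Double-and-add from P = (16, 8):
  bit 0 = 0: acc unchanged = O
  bit 1 = 1: acc = O + (7, 1) = (7, 1)
  bit 2 = 0: acc unchanged = (7, 1)
  bit 3 = 1: acc = (7, 1) + (2, 14) = (16, 11)

10P = (16, 11)


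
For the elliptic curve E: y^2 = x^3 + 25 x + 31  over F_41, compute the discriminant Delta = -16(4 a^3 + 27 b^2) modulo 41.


4 a^3 + 27 b^2 = 4*25^3 + 27*31^2 = 62500 + 25947 = 88447
Delta = -16 * (88447) = -1415152
Delta mod 41 = 4

Delta = 4 (mod 41)


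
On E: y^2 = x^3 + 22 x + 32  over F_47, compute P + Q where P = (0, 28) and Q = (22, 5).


P != Q, so use the chord formula.
s = (y2 - y1) / (x2 - x1) = (24) / (22) mod 47 = 31
x3 = s^2 - x1 - x2 mod 47 = 31^2 - 0 - 22 = 46
y3 = s (x1 - x3) - y1 mod 47 = 31 * (0 - 46) - 28 = 3

P + Q = (46, 3)


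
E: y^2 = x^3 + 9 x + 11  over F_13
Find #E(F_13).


For each x in F_13, count y with y^2 = x^3 + 9 x + 11 mod 13:
  x = 3: RHS = 0, y in [0]  -> 1 point(s)
  x = 5: RHS = 12, y in [5, 8]  -> 2 point(s)
  x = 7: RHS = 1, y in [1, 12]  -> 2 point(s)
  x = 8: RHS = 10, y in [6, 7]  -> 2 point(s)
  x = 10: RHS = 9, y in [3, 10]  -> 2 point(s)
  x = 12: RHS = 1, y in [1, 12]  -> 2 point(s)
Affine points: 11. Add the point at infinity: total = 12.

#E(F_13) = 12


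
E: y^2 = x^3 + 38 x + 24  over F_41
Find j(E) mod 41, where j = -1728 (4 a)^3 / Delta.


Delta = -16(4 a^3 + 27 b^2) mod 41 = 3
-1728 * (4 a)^3 = -1728 * (4*38)^3 mod 41 = 36
j = 36 * 3^(-1) mod 41 = 12

j = 12 (mod 41)


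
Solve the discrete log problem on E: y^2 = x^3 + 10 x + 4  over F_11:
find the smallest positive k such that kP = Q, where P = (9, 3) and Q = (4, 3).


Enumerate multiples of P until we hit Q = (4, 3):
  1P = (9, 3)
  2P = (4, 8)
  3P = (10, 9)
  4P = (6, 4)
  5P = (1, 9)
  6P = (5, 5)
  7P = (0, 9)
  8P = (0, 2)
  9P = (5, 6)
  10P = (1, 2)
  11P = (6, 7)
  12P = (10, 2)
  13P = (4, 3)
Match found at i = 13.

k = 13


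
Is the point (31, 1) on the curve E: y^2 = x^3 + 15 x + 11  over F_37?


Check whether y^2 = x^3 + 15 x + 11 (mod 37) for (x, y) = (31, 1).
LHS: y^2 = 1^2 mod 37 = 1
RHS: x^3 + 15 x + 11 = 31^3 + 15*31 + 11 mod 37 = 1
LHS = RHS

Yes, on the curve


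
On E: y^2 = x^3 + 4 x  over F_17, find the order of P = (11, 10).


Compute successive multiples of P until we hit O:
  1P = (11, 10)
  2P = (8, 0)
  3P = (11, 7)
  4P = O

ord(P) = 4


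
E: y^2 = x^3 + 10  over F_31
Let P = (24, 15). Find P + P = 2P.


Doubling: s = (3 x1^2 + a) / (2 y1)
s = (3*24^2 + 0) / (2*15) mod 31 = 8
x3 = s^2 - 2 x1 mod 31 = 8^2 - 2*24 = 16
y3 = s (x1 - x3) - y1 mod 31 = 8 * (24 - 16) - 15 = 18

2P = (16, 18)


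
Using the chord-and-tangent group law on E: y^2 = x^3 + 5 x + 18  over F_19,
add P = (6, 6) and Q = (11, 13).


P != Q, so use the chord formula.
s = (y2 - y1) / (x2 - x1) = (7) / (5) mod 19 = 9
x3 = s^2 - x1 - x2 mod 19 = 9^2 - 6 - 11 = 7
y3 = s (x1 - x3) - y1 mod 19 = 9 * (6 - 7) - 6 = 4

P + Q = (7, 4)


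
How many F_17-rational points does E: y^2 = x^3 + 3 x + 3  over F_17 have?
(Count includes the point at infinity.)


For each x in F_17, count y with y^2 = x^3 + 3 x + 3 mod 17:
  x = 2: RHS = 0, y in [0]  -> 1 point(s)
  x = 6: RHS = 16, y in [4, 13]  -> 2 point(s)
  x = 10: RHS = 13, y in [8, 9]  -> 2 point(s)
  x = 12: RHS = 16, y in [4, 13]  -> 2 point(s)
  x = 14: RHS = 1, y in [1, 16]  -> 2 point(s)
  x = 16: RHS = 16, y in [4, 13]  -> 2 point(s)
Affine points: 11. Add the point at infinity: total = 12.

#E(F_17) = 12


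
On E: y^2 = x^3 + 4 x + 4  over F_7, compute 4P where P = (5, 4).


k = 4 = 100_2 (binary, LSB first: 001)
Double-and-add from P = (5, 4):
  bit 0 = 0: acc unchanged = O
  bit 1 = 0: acc unchanged = O
  bit 2 = 1: acc = O + (5, 3) = (5, 3)

4P = (5, 3)


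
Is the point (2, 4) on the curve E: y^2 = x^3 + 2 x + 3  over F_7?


Check whether y^2 = x^3 + 2 x + 3 (mod 7) for (x, y) = (2, 4).
LHS: y^2 = 4^2 mod 7 = 2
RHS: x^3 + 2 x + 3 = 2^3 + 2*2 + 3 mod 7 = 1
LHS != RHS

No, not on the curve


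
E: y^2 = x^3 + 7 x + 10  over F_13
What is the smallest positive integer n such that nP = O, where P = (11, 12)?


Compute successive multiples of P until we hit O:
  1P = (11, 12)
  2P = (0, 7)
  3P = (5, 12)
  4P = (10, 1)
  5P = (9, 10)
  6P = (7, 5)
  7P = (7, 8)
  8P = (9, 3)
  ... (continuing to 13P)
  13P = O

ord(P) = 13


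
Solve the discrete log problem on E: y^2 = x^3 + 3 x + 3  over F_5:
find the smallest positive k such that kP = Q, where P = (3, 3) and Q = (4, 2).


Enumerate multiples of P until we hit Q = (4, 2):
  1P = (3, 3)
  2P = (4, 2)
Match found at i = 2.

k = 2


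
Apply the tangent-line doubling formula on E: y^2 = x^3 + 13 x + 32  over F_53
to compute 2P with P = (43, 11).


Doubling: s = (3 x1^2 + a) / (2 y1)
s = (3*43^2 + 13) / (2*11) mod 53 = 7
x3 = s^2 - 2 x1 mod 53 = 7^2 - 2*43 = 16
y3 = s (x1 - x3) - y1 mod 53 = 7 * (43 - 16) - 11 = 19

2P = (16, 19)


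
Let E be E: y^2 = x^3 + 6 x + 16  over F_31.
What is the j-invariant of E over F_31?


Delta = -16(4 a^3 + 27 b^2) mod 31 = 18
-1728 * (4 a)^3 = -1728 * (4*6)^3 mod 31 = 15
j = 15 * 18^(-1) mod 31 = 6

j = 6 (mod 31)


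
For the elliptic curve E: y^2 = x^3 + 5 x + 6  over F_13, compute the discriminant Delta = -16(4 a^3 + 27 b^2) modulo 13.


4 a^3 + 27 b^2 = 4*5^3 + 27*6^2 = 500 + 972 = 1472
Delta = -16 * (1472) = -23552
Delta mod 13 = 4

Delta = 4 (mod 13)


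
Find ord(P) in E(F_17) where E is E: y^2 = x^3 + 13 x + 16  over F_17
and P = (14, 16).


Compute successive multiples of P until we hit O:
  1P = (14, 16)
  2P = (15, 4)
  3P = (13, 6)
  4P = (5, 6)
  5P = (7, 5)
  6P = (12, 9)
  7P = (16, 11)
  8P = (6, 15)
  ... (continuing to 25P)
  25P = O

ord(P) = 25


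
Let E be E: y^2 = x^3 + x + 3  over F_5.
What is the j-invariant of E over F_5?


Delta = -16(4 a^3 + 27 b^2) mod 5 = 3
-1728 * (4 a)^3 = -1728 * (4*1)^3 mod 5 = 3
j = 3 * 3^(-1) mod 5 = 1

j = 1 (mod 5)


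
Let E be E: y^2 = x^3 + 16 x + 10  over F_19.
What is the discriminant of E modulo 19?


4 a^3 + 27 b^2 = 4*16^3 + 27*10^2 = 16384 + 2700 = 19084
Delta = -16 * (19084) = -305344
Delta mod 19 = 5

Delta = 5 (mod 19)


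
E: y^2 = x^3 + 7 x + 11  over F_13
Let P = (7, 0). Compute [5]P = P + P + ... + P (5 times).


k = 5 = 101_2 (binary, LSB first: 101)
Double-and-add from P = (7, 0):
  bit 0 = 1: acc = O + (7, 0) = (7, 0)
  bit 1 = 0: acc unchanged = (7, 0)
  bit 2 = 1: acc = (7, 0) + O = (7, 0)

5P = (7, 0)


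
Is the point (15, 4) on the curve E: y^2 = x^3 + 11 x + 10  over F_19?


Check whether y^2 = x^3 + 11 x + 10 (mod 19) for (x, y) = (15, 4).
LHS: y^2 = 4^2 mod 19 = 16
RHS: x^3 + 11 x + 10 = 15^3 + 11*15 + 10 mod 19 = 16
LHS = RHS

Yes, on the curve


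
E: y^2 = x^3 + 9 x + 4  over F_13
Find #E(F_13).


For each x in F_13, count y with y^2 = x^3 + 9 x + 4 mod 13:
  x = 0: RHS = 4, y in [2, 11]  -> 2 point(s)
  x = 1: RHS = 1, y in [1, 12]  -> 2 point(s)
  x = 2: RHS = 4, y in [2, 11]  -> 2 point(s)
  x = 4: RHS = 0, y in [0]  -> 1 point(s)
  x = 6: RHS = 1, y in [1, 12]  -> 2 point(s)
  x = 8: RHS = 3, y in [4, 9]  -> 2 point(s)
  x = 11: RHS = 4, y in [2, 11]  -> 2 point(s)
Affine points: 13. Add the point at infinity: total = 14.

#E(F_13) = 14


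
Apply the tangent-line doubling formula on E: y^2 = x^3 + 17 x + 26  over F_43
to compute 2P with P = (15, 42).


Doubling: s = (3 x1^2 + a) / (2 y1)
s = (3*15^2 + 17) / (2*42) mod 43 = 41
x3 = s^2 - 2 x1 mod 43 = 41^2 - 2*15 = 17
y3 = s (x1 - x3) - y1 mod 43 = 41 * (15 - 17) - 42 = 5

2P = (17, 5)


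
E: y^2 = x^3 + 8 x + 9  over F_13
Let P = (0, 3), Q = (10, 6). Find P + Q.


P != Q, so use the chord formula.
s = (y2 - y1) / (x2 - x1) = (3) / (10) mod 13 = 12
x3 = s^2 - x1 - x2 mod 13 = 12^2 - 0 - 10 = 4
y3 = s (x1 - x3) - y1 mod 13 = 12 * (0 - 4) - 3 = 1

P + Q = (4, 1)


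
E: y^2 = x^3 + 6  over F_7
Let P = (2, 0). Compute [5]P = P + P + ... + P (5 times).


k = 5 = 101_2 (binary, LSB first: 101)
Double-and-add from P = (2, 0):
  bit 0 = 1: acc = O + (2, 0) = (2, 0)
  bit 1 = 0: acc unchanged = (2, 0)
  bit 2 = 1: acc = (2, 0) + O = (2, 0)

5P = (2, 0)


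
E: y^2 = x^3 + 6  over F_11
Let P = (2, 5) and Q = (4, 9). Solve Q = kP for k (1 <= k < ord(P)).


Enumerate multiples of P until we hit Q = (4, 9):
  1P = (2, 5)
  2P = (8, 1)
  3P = (10, 4)
  4P = (4, 9)
Match found at i = 4.

k = 4


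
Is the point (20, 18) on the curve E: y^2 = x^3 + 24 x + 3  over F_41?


Check whether y^2 = x^3 + 24 x + 3 (mod 41) for (x, y) = (20, 18).
LHS: y^2 = 18^2 mod 41 = 37
RHS: x^3 + 24 x + 3 = 20^3 + 24*20 + 3 mod 41 = 37
LHS = RHS

Yes, on the curve


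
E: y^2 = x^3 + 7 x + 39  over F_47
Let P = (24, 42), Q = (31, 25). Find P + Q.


P != Q, so use the chord formula.
s = (y2 - y1) / (x2 - x1) = (30) / (7) mod 47 = 11
x3 = s^2 - x1 - x2 mod 47 = 11^2 - 24 - 31 = 19
y3 = s (x1 - x3) - y1 mod 47 = 11 * (24 - 19) - 42 = 13

P + Q = (19, 13)


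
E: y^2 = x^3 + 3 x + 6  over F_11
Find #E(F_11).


For each x in F_11, count y with y^2 = x^3 + 3 x + 6 mod 11:
  x = 2: RHS = 9, y in [3, 8]  -> 2 point(s)
  x = 3: RHS = 9, y in [3, 8]  -> 2 point(s)
  x = 4: RHS = 5, y in [4, 7]  -> 2 point(s)
  x = 5: RHS = 3, y in [5, 6]  -> 2 point(s)
  x = 6: RHS = 9, y in [3, 8]  -> 2 point(s)
  x = 8: RHS = 3, y in [5, 6]  -> 2 point(s)
  x = 9: RHS = 3, y in [5, 6]  -> 2 point(s)
Affine points: 14. Add the point at infinity: total = 15.

#E(F_11) = 15


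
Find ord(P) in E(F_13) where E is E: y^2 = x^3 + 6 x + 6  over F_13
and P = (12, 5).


Compute successive multiples of P until we hit O:
  1P = (12, 5)
  2P = (11, 5)
  3P = (3, 8)
  4P = (1, 0)
  5P = (3, 5)
  6P = (11, 8)
  7P = (12, 8)
  8P = O

ord(P) = 8


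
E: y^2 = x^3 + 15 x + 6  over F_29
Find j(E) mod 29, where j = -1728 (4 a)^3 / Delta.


Delta = -16(4 a^3 + 27 b^2) mod 29 = 13
-1728 * (4 a)^3 = -1728 * (4*15)^3 mod 29 = 9
j = 9 * 13^(-1) mod 29 = 23

j = 23 (mod 29)


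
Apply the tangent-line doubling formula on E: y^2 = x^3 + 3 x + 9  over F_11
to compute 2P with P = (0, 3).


Doubling: s = (3 x1^2 + a) / (2 y1)
s = (3*0^2 + 3) / (2*3) mod 11 = 6
x3 = s^2 - 2 x1 mod 11 = 6^2 - 2*0 = 3
y3 = s (x1 - x3) - y1 mod 11 = 6 * (0 - 3) - 3 = 1

2P = (3, 1)


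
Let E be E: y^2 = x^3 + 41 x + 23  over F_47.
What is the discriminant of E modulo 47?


4 a^3 + 27 b^2 = 4*41^3 + 27*23^2 = 275684 + 14283 = 289967
Delta = -16 * (289967) = -4639472
Delta mod 47 = 39

Delta = 39 (mod 47)


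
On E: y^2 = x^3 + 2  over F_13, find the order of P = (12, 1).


Compute successive multiples of P until we hit O:
  1P = (12, 1)
  2P = (1, 9)
  3P = (3, 9)
  4P = (2, 6)
  5P = (9, 4)
  6P = (6, 6)
  7P = (4, 1)
  8P = (10, 12)
  ... (continuing to 19P)
  19P = O

ord(P) = 19


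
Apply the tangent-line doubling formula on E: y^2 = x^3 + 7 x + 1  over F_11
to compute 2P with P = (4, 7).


Doubling: s = (3 x1^2 + a) / (2 y1)
s = (3*4^2 + 7) / (2*7) mod 11 = 0
x3 = s^2 - 2 x1 mod 11 = 0^2 - 2*4 = 3
y3 = s (x1 - x3) - y1 mod 11 = 0 * (4 - 3) - 7 = 4

2P = (3, 4)


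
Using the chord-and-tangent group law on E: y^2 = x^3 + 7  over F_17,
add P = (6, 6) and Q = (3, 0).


P != Q, so use the chord formula.
s = (y2 - y1) / (x2 - x1) = (11) / (14) mod 17 = 2
x3 = s^2 - x1 - x2 mod 17 = 2^2 - 6 - 3 = 12
y3 = s (x1 - x3) - y1 mod 17 = 2 * (6 - 12) - 6 = 16

P + Q = (12, 16)


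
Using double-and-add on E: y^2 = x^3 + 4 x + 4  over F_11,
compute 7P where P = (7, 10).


k = 7 = 111_2 (binary, LSB first: 111)
Double-and-add from P = (7, 10):
  bit 0 = 1: acc = O + (7, 10) = (7, 10)
  bit 1 = 1: acc = (7, 10) + (2, 3) = (0, 2)
  bit 2 = 1: acc = (0, 2) + (8, 3) = (8, 8)

7P = (8, 8)


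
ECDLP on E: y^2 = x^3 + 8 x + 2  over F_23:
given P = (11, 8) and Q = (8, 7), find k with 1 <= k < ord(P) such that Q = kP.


Enumerate multiples of P until we hit Q = (8, 7):
  1P = (11, 8)
  2P = (4, 12)
  3P = (21, 1)
  4P = (0, 5)
  5P = (2, 7)
  6P = (12, 20)
  7P = (6, 6)
  8P = (8, 7)
Match found at i = 8.

k = 8


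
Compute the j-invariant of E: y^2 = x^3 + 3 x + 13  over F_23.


Delta = -16(4 a^3 + 27 b^2) mod 23 = 14
-1728 * (4 a)^3 = -1728 * (4*3)^3 mod 23 = 14
j = 14 * 14^(-1) mod 23 = 1

j = 1 (mod 23)


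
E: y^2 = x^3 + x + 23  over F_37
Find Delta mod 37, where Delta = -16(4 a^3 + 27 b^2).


4 a^3 + 27 b^2 = 4*1^3 + 27*23^2 = 4 + 14283 = 14287
Delta = -16 * (14287) = -228592
Delta mod 37 = 31

Delta = 31 (mod 37)


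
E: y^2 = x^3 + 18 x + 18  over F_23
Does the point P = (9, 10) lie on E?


Check whether y^2 = x^3 + 18 x + 18 (mod 23) for (x, y) = (9, 10).
LHS: y^2 = 10^2 mod 23 = 8
RHS: x^3 + 18 x + 18 = 9^3 + 18*9 + 18 mod 23 = 12
LHS != RHS

No, not on the curve


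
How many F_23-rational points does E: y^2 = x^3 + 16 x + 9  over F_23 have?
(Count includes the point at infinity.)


For each x in F_23, count y with y^2 = x^3 + 16 x + 9 mod 23:
  x = 0: RHS = 9, y in [3, 20]  -> 2 point(s)
  x = 1: RHS = 3, y in [7, 16]  -> 2 point(s)
  x = 2: RHS = 3, y in [7, 16]  -> 2 point(s)
  x = 7: RHS = 4, y in [2, 21]  -> 2 point(s)
  x = 9: RHS = 8, y in [10, 13]  -> 2 point(s)
  x = 15: RHS = 13, y in [6, 17]  -> 2 point(s)
  x = 20: RHS = 3, y in [7, 16]  -> 2 point(s)
Affine points: 14. Add the point at infinity: total = 15.

#E(F_23) = 15


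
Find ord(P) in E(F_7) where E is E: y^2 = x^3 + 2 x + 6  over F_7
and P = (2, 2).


Compute successive multiples of P until we hit O:
  1P = (2, 2)
  2P = (3, 5)
  3P = (4, 6)
  4P = (5, 6)
  5P = (1, 4)
  6P = (1, 3)
  7P = (5, 1)
  8P = (4, 1)
  ... (continuing to 11P)
  11P = O

ord(P) = 11


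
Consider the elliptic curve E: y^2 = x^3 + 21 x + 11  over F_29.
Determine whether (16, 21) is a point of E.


Check whether y^2 = x^3 + 21 x + 11 (mod 29) for (x, y) = (16, 21).
LHS: y^2 = 21^2 mod 29 = 6
RHS: x^3 + 21 x + 11 = 16^3 + 21*16 + 11 mod 29 = 6
LHS = RHS

Yes, on the curve


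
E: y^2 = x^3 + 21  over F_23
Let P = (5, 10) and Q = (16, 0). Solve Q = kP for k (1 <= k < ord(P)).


Enumerate multiples of P until we hit Q = (16, 0):
  1P = (5, 10)
  2P = (17, 14)
  3P = (19, 16)
  4P = (2, 11)
  5P = (11, 15)
  6P = (16, 0)
Match found at i = 6.

k = 6


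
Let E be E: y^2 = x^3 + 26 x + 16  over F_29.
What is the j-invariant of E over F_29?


Delta = -16(4 a^3 + 27 b^2) mod 29 = 2
-1728 * (4 a)^3 = -1728 * (4*26)^3 mod 29 = 28
j = 28 * 2^(-1) mod 29 = 14

j = 14 (mod 29)


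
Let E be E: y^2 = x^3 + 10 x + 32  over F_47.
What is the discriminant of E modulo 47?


4 a^3 + 27 b^2 = 4*10^3 + 27*32^2 = 4000 + 27648 = 31648
Delta = -16 * (31648) = -506368
Delta mod 47 = 10

Delta = 10 (mod 47)


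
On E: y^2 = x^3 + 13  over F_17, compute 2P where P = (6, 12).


Doubling: s = (3 x1^2 + a) / (2 y1)
s = (3*6^2 + 0) / (2*12) mod 17 = 13
x3 = s^2 - 2 x1 mod 17 = 13^2 - 2*6 = 4
y3 = s (x1 - x3) - y1 mod 17 = 13 * (6 - 4) - 12 = 14

2P = (4, 14)


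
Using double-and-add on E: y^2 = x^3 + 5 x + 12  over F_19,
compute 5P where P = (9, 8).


k = 5 = 101_2 (binary, LSB first: 101)
Double-and-add from P = (9, 8):
  bit 0 = 1: acc = O + (9, 8) = (9, 8)
  bit 1 = 0: acc unchanged = (9, 8)
  bit 2 = 1: acc = (9, 8) + (11, 7) = (4, 18)

5P = (4, 18)


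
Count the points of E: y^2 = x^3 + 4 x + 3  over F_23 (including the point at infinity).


For each x in F_23, count y with y^2 = x^3 + 4 x + 3 mod 23:
  x = 0: RHS = 3, y in [7, 16]  -> 2 point(s)
  x = 1: RHS = 8, y in [10, 13]  -> 2 point(s)
  x = 6: RHS = 13, y in [6, 17]  -> 2 point(s)
  x = 7: RHS = 6, y in [11, 12]  -> 2 point(s)
  x = 8: RHS = 18, y in [8, 15]  -> 2 point(s)
  x = 9: RHS = 9, y in [3, 20]  -> 2 point(s)
  x = 10: RHS = 8, y in [10, 13]  -> 2 point(s)
  x = 12: RHS = 8, y in [10, 13]  -> 2 point(s)
  x = 16: RHS = 0, y in [0]  -> 1 point(s)
  x = 17: RHS = 16, y in [4, 19]  -> 2 point(s)
Affine points: 19. Add the point at infinity: total = 20.

#E(F_23) = 20
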